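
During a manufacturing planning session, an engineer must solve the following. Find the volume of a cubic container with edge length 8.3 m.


Shape: cube
Side s = 8.3 m
Formula: V = s^3
V = 8.3 * 8.3 * 8.3
V = 68.89 * 8.3
V = 571.787
571.787 m^3


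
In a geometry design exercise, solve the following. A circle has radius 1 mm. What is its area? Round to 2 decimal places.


Shape: circle
Radius r = 1 mm
Formula: A = pi * r^2
r^2 = 1^2 = 1
A = pi * 1
A = 3.14
3.14 mm^2


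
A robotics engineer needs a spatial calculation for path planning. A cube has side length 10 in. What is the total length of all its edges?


Shape: cube
Side s = 10 in
A cube has 12 edges, all equal.
Formula: total edge length = 12 * s
Total = 12 * 10
Total = 120
120 in


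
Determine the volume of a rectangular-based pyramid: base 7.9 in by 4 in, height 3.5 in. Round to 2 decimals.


Shape: rectangular pyramid
Base: 7.9 in x 4 in, Height h = 3.5 in
Formula: V = (1/3) * base_area * h
base_area = 7.9 * 4 = 31.6
base_area * h = 31.6 * 3.5 = 110.6
V = 110.6 / 3
V = 36.87
36.87 in^3


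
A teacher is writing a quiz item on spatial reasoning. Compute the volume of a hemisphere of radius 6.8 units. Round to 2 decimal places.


Shape: hemisphere (half of a sphere)
Radius r = 6.8 units
Formula: V = (1/2) * (4/3) * pi * r^3 = (2/3) * pi * r^3
r^3 = 314.432
(2/3) * 314.432 = 209.621333
V = 209.621333 * pi
V = 658.54
658.54 units^3


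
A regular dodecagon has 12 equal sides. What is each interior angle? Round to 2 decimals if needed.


Shape: regular dodecagon (12 sides)
Formula: interior angle = (n - 2) * 180 / n
(n - 2) = 10
(n - 2) * 180 = 1800
angle = 1800 / 12
angle = 150
150 degrees


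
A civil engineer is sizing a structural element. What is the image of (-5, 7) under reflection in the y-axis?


Transformation: reflection
Original point: (-5, 7)
Rule for reflection over the y-axis: (x, y) -> (-x, y)
Apply: (-5, 7) -> (5, 7)
(5, 7)


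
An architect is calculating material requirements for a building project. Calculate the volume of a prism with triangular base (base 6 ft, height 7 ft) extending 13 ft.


Shape: triangular prism
Triangle base = 6 ft, triangle height = 7 ft, prism length L = 13 ft
Formula: V = (1/2 * b * h_tri) * L
Cross-section area = 0.5 * 6 * 7 = 21
V = 21 * 13
V = 273
273 ft^3


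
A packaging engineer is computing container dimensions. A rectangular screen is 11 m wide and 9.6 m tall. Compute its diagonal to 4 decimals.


Shape: rectangle (diagonal via Pythagoras)
Sides: 11 m and 9.6 m
Formula: d = sqrt(l^2 + w^2)
l^2 = 121, w^2 = 92.16
l^2 + w^2 = 213.16
d = sqrt(213.16)
d = 14.6
14.6 m


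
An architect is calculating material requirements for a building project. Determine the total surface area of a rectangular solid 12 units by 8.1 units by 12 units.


Shape: rectangular prism
l = 12 units, w = 8.1 units, h = 12 units
Formula: SA = 2(lw + lh + wh)
lw = 97.2, lh = 144, wh = 97.2
lw + lh + wh = 338.4
SA = 2 * 338.4
SA = 676.8
676.8 units^2


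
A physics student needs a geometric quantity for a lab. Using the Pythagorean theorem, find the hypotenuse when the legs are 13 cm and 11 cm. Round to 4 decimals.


Shape: right triangle
Legs a = 13 cm, b = 11 cm
Formula: c = sqrt(a^2 + b^2)
a^2 = 169, b^2 = 121
a^2 + b^2 = 290
c = sqrt(290)
c = 17.0294
17.0294 cm


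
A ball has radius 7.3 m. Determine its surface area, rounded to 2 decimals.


Shape: sphere
Radius r = 7.3 m
Formula: SA = 4 * pi * r^2
r^2 = 53.29
SA = 4 * pi * 53.29
SA = 213.16 * pi
SA = 669.66
669.66 m^2


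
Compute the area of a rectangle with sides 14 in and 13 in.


Shape: rectangle
Length l = 14 in, Width w = 13 in
Formula: A = l * w
A = 14 * 13
A = 182
182 in^2


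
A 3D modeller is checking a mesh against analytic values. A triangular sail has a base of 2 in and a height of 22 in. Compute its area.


Shape: triangle
Base b = 2 in, Height h = 22 in
Formula: A = (1/2) * b * h
A = 0.5 * 2 * 22
A = 0.5 * 44
A = 22
22 in^2


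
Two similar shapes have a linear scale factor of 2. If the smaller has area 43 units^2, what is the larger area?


Linear scale factor k = 2
Original area = 43 units^2
Rule: under a linear scaling by k, areas scale by k^2.
k^2 = 2^2 = 4
New area = 43 * 4
New area = 172
172 units^2


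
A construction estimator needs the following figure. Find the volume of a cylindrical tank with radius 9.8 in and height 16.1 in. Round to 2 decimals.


Shape: cylinder
Radius r = 9.8 in, Height h = 16.1 in
Formula: V = pi * r^2 * h
r^2 = 96.04
V = pi * 96.04 * 16.1
V = 1546.244 * pi
V = 4857.67
4857.67 in^3


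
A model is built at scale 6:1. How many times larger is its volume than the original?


Linear scale factor k = 6
Rule: under a linear scaling by k, volumes scale by k^3.
k^3 = 6 * 6 * 6
k^3 = 36 * 6
k^3 = 216
Volume scales by a factor of 216.
216 (dimensionless)


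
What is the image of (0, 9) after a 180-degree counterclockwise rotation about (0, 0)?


Transformation: rotation about the origin
Original point: (0, 9)
Rule for 180 deg: (x, y) -> (-x, -y)
Apply: (0, 9) -> (0, -9)
(0, -9)


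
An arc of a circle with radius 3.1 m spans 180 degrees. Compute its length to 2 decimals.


Shape: circular arc
Radius r = 3.1 m, Angle = 180 degrees
Formula: L = (angle/360) * 2 * pi * r
2 * pi * r = 6.2 * pi
L = (180/360) * 6.2 * pi
L = 3.1 * pi
L = 9.74
9.74 m


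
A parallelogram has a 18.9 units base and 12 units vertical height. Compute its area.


Shape: parallelogram
Base b = 18.9 units, Height h = 12 units
Formula: A = b * h
A = 18.9 * 12
A = 226.8
226.8 units^2


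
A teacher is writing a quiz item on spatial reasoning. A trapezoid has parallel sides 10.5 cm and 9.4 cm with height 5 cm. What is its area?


Shape: trapezoid
Parallel sides a = 10.5 cm, b = 9.4 cm; Height h = 5 cm
Formula: A = (a + b) * h / 2
a + b = 10.5 + 9.4 = 19.9
A = 19.9 * 5 / 2
A = 99.5 / 2
A = 49.75
49.75 cm^2


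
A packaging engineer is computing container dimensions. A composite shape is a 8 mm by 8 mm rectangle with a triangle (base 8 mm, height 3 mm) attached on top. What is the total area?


Composite shape: rectangle + triangle
Rectangle area = 8 * 8 = 64
Triangle area = 0.5 * 8 * 3 = 12
Total = 64 + 12
Total = 76
76 mm^2


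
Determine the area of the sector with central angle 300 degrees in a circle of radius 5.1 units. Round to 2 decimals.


Shape: circular sector
Radius r = 5.1 units, Angle = 300 degrees
Formula: A = (angle/360) * pi * r^2
r^2 = 26.01
Fraction of circle = 300/360
A = (300/360) * pi * 26.01
A = 21.675 * pi
A = 68.09
68.09 units^2


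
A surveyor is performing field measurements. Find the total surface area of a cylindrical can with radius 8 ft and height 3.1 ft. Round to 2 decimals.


Shape: closed cylinder
Radius r = 8 ft, Height h = 3.1 ft
Formula: SA = 2*pi*r^2 + 2*pi*r*h = 2*pi*r*(r + h)
r + h = 11.1
2 * r * (r + h) = 2 * 8 * 11.1 = 177.6
SA = 177.6 * pi
SA = 557.95
557.95 ft^2


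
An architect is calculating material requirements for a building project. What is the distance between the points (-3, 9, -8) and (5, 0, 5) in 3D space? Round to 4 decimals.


3D distance between two points
P1 = (-3, 9, -8), P2 = (5, 0, 5)
Formula: d = sqrt((x2-x1)^2 + (y2-y1)^2 + (z2-z1)^2)
dx = 5 - -3 = 8
dy = 0 - 9 = -9
dz = 5 - -8 = 13
dx^2 + dy^2 + dz^2 = 64 + 81 + 169 = 314
d = sqrt(314)
d = 17.72
17.72 units


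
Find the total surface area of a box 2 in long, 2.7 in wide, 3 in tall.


Shape: rectangular prism
l = 2 in, w = 2.7 in, h = 3 in
Formula: SA = 2(lw + lh + wh)
lw = 5.4, lh = 6, wh = 8.1
lw + lh + wh = 19.5
SA = 2 * 19.5
SA = 39
39 in^2


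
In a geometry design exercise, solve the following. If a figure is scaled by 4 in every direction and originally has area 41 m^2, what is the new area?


Linear scale factor k = 4
Original area = 41 m^2
Rule: under a linear scaling by k, areas scale by k^2.
k^2 = 4^2 = 16
New area = 41 * 16
New area = 656
656 m^2


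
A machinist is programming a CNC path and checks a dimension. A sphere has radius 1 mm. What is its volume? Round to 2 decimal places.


Shape: sphere
Radius r = 1 mm
Formula: V = (4/3) * pi * r^3
r^3 = 1
(4/3) * 1 = 1.333333
V = 1.333333 * pi
V = 4.19
4.19 mm^3


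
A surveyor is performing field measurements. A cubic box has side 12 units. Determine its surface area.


Shape: cube
Side s = 12 units
A cube has 6 square faces.
Formula: SA = 6 * s^2
s^2 = 144
SA = 6 * 144
SA = 864
864 units^2


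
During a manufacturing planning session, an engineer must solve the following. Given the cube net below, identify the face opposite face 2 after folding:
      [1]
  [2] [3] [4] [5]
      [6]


Net: cross layout. Take square 3 as the base (bottom).
Fold the four squares in the horizontal row up around 3: 2 -> left, 4 -> right, 5 wraps to the top.
Fold 1 and 6 up from 3: 1 -> back, 6 -> front.
Opposite pairs are therefore: (1, 6), (2, 4), (3, 5).
Face 2 is opposite face 4.
face 4


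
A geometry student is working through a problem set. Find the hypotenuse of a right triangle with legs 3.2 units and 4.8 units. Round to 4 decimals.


Shape: right triangle
Legs a = 3.2 units, b = 4.8 units
Formula: c = sqrt(a^2 + b^2)
a^2 = 10.24, b^2 = 23.04
a^2 + b^2 = 33.28
c = sqrt(33.28)
c = 5.7689
5.7689 units


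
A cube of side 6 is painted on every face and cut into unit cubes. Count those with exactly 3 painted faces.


Large cube: 6 x 6 x 6, cut into unit cubes.
Cubes with 3 painted faces are at the corners. A cube always has 8 corners.
Count = 8
8 unit cubes


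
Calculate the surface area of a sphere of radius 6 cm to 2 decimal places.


Shape: sphere
Radius r = 6 cm
Formula: SA = 4 * pi * r^2
r^2 = 36
SA = 4 * pi * 36
SA = 144 * pi
SA = 452.39
452.39 cm^2


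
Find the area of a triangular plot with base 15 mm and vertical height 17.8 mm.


Shape: triangle
Base b = 15 mm, Height h = 17.8 mm
Formula: A = (1/2) * b * h
A = 0.5 * 15 * 17.8
A = 0.5 * 267
A = 133.5
133.5 mm^2


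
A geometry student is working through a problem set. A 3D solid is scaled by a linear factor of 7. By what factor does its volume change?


Linear scale factor k = 7
Rule: under a linear scaling by k, volumes scale by k^3.
k^3 = 7 * 7 * 7
k^3 = 49 * 7
k^3 = 343
Volume scales by a factor of 343.
343 (dimensionless)


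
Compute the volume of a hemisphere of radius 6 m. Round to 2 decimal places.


Shape: hemisphere (half of a sphere)
Radius r = 6 m
Formula: V = (1/2) * (4/3) * pi * r^3 = (2/3) * pi * r^3
r^3 = 216
(2/3) * 216 = 144
V = 144 * pi
V = 452.39
452.39 m^3


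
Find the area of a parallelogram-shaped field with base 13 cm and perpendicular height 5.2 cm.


Shape: parallelogram
Base b = 13 cm, Height h = 5.2 cm
Formula: A = b * h
A = 13 * 5.2
A = 67.6
67.6 cm^2


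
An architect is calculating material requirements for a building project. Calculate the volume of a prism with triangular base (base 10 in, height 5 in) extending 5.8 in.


Shape: triangular prism
Triangle base = 10 in, triangle height = 5 in, prism length L = 5.8 in
Formula: V = (1/2 * b * h_tri) * L
Cross-section area = 0.5 * 10 * 5 = 25
V = 25 * 5.8
V = 145
145 in^3


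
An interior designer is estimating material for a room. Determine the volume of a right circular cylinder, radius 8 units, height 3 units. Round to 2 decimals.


Shape: cylinder
Radius r = 8 units, Height h = 3 units
Formula: V = pi * r^2 * h
r^2 = 64
V = pi * 64 * 3
V = 192 * pi
V = 603.19
603.19 units^3


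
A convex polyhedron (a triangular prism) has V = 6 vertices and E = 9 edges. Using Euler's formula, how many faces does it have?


Polyhedron: triangular prism
Euler's formula for convex polyhedra: V - E + F = 2
Given: V = 6 vertices and E = 9 edges
Solve for F:
F = 2 + E - V = 2 + 9 - 6 = 5
5 faces


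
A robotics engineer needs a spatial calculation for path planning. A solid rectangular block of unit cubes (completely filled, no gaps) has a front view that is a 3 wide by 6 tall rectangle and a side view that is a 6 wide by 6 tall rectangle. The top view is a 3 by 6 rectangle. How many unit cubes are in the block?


Orthographic views of a solid rectangular block:
Front view 3 x 6 -> length = 3, height = 6
Side view 6 x 6 -> width = 6, height = 6 (consistent)
Top view 3 x 6 -> confirms length = 3, width = 6
The block is 3 x 6 x 6.
Total unit cubes = 3 * 6 * 6 = 108
108 unit cubes


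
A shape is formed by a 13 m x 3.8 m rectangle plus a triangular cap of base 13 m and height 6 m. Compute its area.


Composite shape: rectangle + triangle
Rectangle area = 13 * 3.8 = 49.4
Triangle area = 0.5 * 13 * 6 = 39
Total = 49.4 + 39
Total = 88.4
88.4 m^2


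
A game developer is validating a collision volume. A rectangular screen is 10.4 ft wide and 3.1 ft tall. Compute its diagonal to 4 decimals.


Shape: rectangle (diagonal via Pythagoras)
Sides: 10.4 ft and 3.1 ft
Formula: d = sqrt(l^2 + w^2)
l^2 = 108.16, w^2 = 9.61
l^2 + w^2 = 117.77
d = sqrt(117.77)
d = 10.8522
10.8522 ft


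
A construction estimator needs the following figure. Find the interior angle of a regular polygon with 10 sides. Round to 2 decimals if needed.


Shape: regular decagon (10 sides)
Formula: interior angle = (n - 2) * 180 / n
(n - 2) = 8
(n - 2) * 180 = 1440
angle = 1440 / 10
angle = 144
144 degrees


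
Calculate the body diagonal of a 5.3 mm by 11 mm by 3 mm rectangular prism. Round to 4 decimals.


Shape: rectangular box (space diagonal)
l = 5.3 mm, w = 11 mm, h = 3 mm
Visualize: the diagonal of the base, then a right triangle with that diagonal and the height.
Formula: d = sqrt(l^2 + w^2 + h^2)
l^2 + w^2 + h^2 = 28.09 + 121 + 9 = 158.09
d = sqrt(158.09)
d = 12.5734
12.5734 mm


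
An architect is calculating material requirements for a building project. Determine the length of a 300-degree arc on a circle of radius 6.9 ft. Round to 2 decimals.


Shape: circular arc
Radius r = 6.9 ft, Angle = 300 degrees
Formula: L = (angle/360) * 2 * pi * r
2 * pi * r = 13.8 * pi
L = (300/360) * 13.8 * pi
L = 11.5 * pi
L = 36.13
36.13 ft


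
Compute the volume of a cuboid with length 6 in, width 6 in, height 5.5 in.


Shape: rectangular prism
l = 6 in, w = 6 in, h = 5.5 in
Formula: V = l * w * h
V = 6 * 6 * 5.5
V = 36 * 5.5
V = 198
198 in^3


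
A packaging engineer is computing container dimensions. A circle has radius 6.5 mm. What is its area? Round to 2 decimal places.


Shape: circle
Radius r = 6.5 mm
Formula: A = pi * r^2
r^2 = 6.5^2 = 42.25
A = pi * 42.25
A = 132.73
132.73 mm^2


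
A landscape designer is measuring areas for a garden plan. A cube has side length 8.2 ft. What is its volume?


Shape: cube
Side s = 8.2 ft
Formula: V = s^3
V = 8.2 * 8.2 * 8.2
V = 67.24 * 8.2
V = 551.368
551.368 ft^3


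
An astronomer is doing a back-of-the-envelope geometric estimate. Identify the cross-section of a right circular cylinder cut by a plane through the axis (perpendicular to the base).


Solid: right circular cylinder
Cutting plane: through the axis (perpendicular to the base)
Visualize the intersection of the plane with the solid's surface.
The boundary of the cut region is a rectangle.
rectangle


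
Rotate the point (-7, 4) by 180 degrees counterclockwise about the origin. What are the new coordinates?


Transformation: rotation about the origin
Original point: (-7, 4)
Rule for 180 deg: (x, y) -> (-x, -y)
Apply: (-7, 4) -> (7, -4)
(7, -4)


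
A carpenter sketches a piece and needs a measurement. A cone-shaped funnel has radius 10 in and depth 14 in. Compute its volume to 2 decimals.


Shape: cone
Radius r = 10 in, Height h = 14 in
Formula: V = (1/3) * pi * r^2 * h
r^2 = 100
pi * r^2 * h = pi * 100 * 14 = 1400 * pi
V = 1400 * pi / 3
V = 1466.08
1466.08 in^3


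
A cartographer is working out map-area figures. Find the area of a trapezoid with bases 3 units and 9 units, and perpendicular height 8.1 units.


Shape: trapezoid
Parallel sides a = 3 units, b = 9 units; Height h = 8.1 units
Formula: A = (a + b) * h / 2
a + b = 3 + 9 = 12
A = 12 * 8.1 / 2
A = 97.2 / 2
A = 48.6
48.6 units^2


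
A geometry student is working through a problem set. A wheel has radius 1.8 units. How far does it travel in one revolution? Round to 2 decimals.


Shape: circle
Radius r = 1.8 units
Formula: C = 2 * pi * r
C = 2 * pi * 1.8
C = 3.6 * pi
C = 11.31
11.31 units


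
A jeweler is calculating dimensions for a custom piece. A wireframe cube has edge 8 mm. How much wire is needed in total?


Shape: cube
Side s = 8 mm
A cube has 12 edges, all equal.
Formula: total edge length = 12 * s
Total = 12 * 8
Total = 96
96 mm


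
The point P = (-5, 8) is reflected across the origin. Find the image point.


Transformation: reflection
Original point: (-5, 8)
Rule for reflection through the origin: (x, y) -> (-x, -y)
Apply: (-5, 8) -> (5, -8)
(5, -8)


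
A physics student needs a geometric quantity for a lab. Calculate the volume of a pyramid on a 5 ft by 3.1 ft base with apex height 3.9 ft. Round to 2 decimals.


Shape: rectangular pyramid
Base: 5 ft x 3.1 ft, Height h = 3.9 ft
Formula: V = (1/3) * base_area * h
base_area = 5 * 3.1 = 15.5
base_area * h = 15.5 * 3.9 = 60.45
V = 60.45 / 3
V = 20.15
20.15 ft^3


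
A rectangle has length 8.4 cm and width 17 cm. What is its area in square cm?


Shape: rectangle
Length l = 8.4 cm, Width w = 17 cm
Formula: A = l * w
A = 8.4 * 17
A = 142.8
142.8 cm^2


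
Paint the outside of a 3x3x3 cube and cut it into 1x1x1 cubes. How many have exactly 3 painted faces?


Large cube: 3 x 3 x 3, cut into unit cubes.
Cubes with 3 painted faces are at the corners. A cube always has 8 corners.
Count = 8
8 unit cubes


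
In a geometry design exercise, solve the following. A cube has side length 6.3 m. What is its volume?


Shape: cube
Side s = 6.3 m
Formula: V = s^3
V = 6.3 * 6.3 * 6.3
V = 39.69 * 6.3
V = 250.047
250.047 m^3


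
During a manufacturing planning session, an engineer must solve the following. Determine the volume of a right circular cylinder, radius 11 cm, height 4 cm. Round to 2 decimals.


Shape: cylinder
Radius r = 11 cm, Height h = 4 cm
Formula: V = pi * r^2 * h
r^2 = 121
V = pi * 121 * 4
V = 484 * pi
V = 1520.53
1520.53 cm^3


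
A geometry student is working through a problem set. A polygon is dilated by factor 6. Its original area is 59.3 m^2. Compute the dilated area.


Linear scale factor k = 6
Original area = 59.3 m^2
Rule: under a linear scaling by k, areas scale by k^2.
k^2 = 6^2 = 36
New area = 59.3 * 36
New area = 2134.8
2134.8 m^2


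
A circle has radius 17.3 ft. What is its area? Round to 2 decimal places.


Shape: circle
Radius r = 17.3 ft
Formula: A = pi * r^2
r^2 = 17.3^2 = 299.29
A = pi * 299.29
A = 940.25
940.25 ft^2


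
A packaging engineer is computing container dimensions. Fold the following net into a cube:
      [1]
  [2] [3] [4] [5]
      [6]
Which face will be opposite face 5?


Net: cross layout. Take square 3 as the base (bottom).
Fold the four squares in the horizontal row up around 3: 2 -> left, 4 -> right, 5 wraps to the top.
Fold 1 and 6 up from 3: 1 -> back, 6 -> front.
Opposite pairs are therefore: (1, 6), (2, 4), (3, 5).
Face 5 is opposite face 3.
face 3


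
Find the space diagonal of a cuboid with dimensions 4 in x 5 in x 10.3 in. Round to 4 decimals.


Shape: rectangular box (space diagonal)
l = 4 in, w = 5 in, h = 10.3 in
Visualize: the diagonal of the base, then a right triangle with that diagonal and the height.
Formula: d = sqrt(l^2 + w^2 + h^2)
l^2 + w^2 + h^2 = 16 + 25 + 106.09 = 147.09
d = sqrt(147.09)
d = 12.1281
12.1281 in


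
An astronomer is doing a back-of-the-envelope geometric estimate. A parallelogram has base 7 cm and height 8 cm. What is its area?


Shape: parallelogram
Base b = 7 cm, Height h = 8 cm
Formula: A = b * h
A = 7 * 8
A = 56
56 cm^2


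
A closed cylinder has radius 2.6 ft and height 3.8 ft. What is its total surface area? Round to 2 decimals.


Shape: closed cylinder
Radius r = 2.6 ft, Height h = 3.8 ft
Formula: SA = 2*pi*r^2 + 2*pi*r*h = 2*pi*r*(r + h)
r + h = 6.4
2 * r * (r + h) = 2 * 2.6 * 6.4 = 33.28
SA = 33.28 * pi
SA = 104.55
104.55 ft^2


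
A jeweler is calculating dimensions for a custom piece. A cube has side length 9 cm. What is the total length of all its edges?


Shape: cube
Side s = 9 cm
A cube has 12 edges, all equal.
Formula: total edge length = 12 * s
Total = 12 * 9
Total = 108
108 cm


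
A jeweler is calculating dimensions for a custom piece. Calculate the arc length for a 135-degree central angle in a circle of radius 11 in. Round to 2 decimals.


Shape: circular arc
Radius r = 11 in, Angle = 135 degrees
Formula: L = (angle/360) * 2 * pi * r
2 * pi * r = 22 * pi
L = (135/360) * 22 * pi
L = 8.25 * pi
L = 25.92
25.92 in


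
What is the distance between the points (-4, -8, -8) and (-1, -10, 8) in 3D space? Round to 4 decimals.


3D distance between two points
P1 = (-4, -8, -8), P2 = (-1, -10, 8)
Formula: d = sqrt((x2-x1)^2 + (y2-y1)^2 + (z2-z1)^2)
dx = -1 - -4 = 3
dy = -10 - -8 = -2
dz = 8 - -8 = 16
dx^2 + dy^2 + dz^2 = 9 + 4 + 256 = 269
d = sqrt(269)
d = 16.4012
16.4012 units


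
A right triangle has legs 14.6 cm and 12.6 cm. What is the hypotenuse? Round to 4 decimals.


Shape: right triangle
Legs a = 14.6 cm, b = 12.6 cm
Formula: c = sqrt(a^2 + b^2)
a^2 = 213.16, b^2 = 158.76
a^2 + b^2 = 371.92
c = sqrt(371.92)
c = 19.2852
19.2852 cm


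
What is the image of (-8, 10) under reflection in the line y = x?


Transformation: reflection
Original point: (-8, 10)
Rule for reflection over y = x: (x, y) -> (y, x)
Apply: (-8, 10) -> (10, -8)
(10, -8)


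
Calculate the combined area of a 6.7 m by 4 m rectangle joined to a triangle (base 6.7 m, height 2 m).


Composite shape: rectangle + triangle
Rectangle area = 6.7 * 4 = 26.8
Triangle area = 0.5 * 6.7 * 2 = 6.7
Total = 26.8 + 6.7
Total = 33.5
33.5 m^2


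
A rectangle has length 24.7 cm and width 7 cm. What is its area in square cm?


Shape: rectangle
Length l = 24.7 cm, Width w = 7 cm
Formula: A = l * w
A = 24.7 * 7
A = 172.9
172.9 cm^2


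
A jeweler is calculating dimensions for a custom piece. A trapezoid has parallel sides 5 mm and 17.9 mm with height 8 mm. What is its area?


Shape: trapezoid
Parallel sides a = 5 mm, b = 17.9 mm; Height h = 8 mm
Formula: A = (a + b) * h / 2
a + b = 5 + 17.9 = 22.9
A = 22.9 * 8 / 2
A = 183.2 / 2
A = 91.6
91.6 mm^2


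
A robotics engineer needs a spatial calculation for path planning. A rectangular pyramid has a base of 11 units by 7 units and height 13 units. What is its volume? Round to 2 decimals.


Shape: rectangular pyramid
Base: 11 units x 7 units, Height h = 13 units
Formula: V = (1/3) * base_area * h
base_area = 11 * 7 = 77
base_area * h = 77 * 13 = 1001
V = 1001 / 3
V = 333.67
333.67 units^3


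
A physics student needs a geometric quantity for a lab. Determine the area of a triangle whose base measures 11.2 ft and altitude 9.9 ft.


Shape: triangle
Base b = 11.2 ft, Height h = 9.9 ft
Formula: A = (1/2) * b * h
A = 0.5 * 11.2 * 9.9
A = 0.5 * 110.88
A = 55.44
55.44 ft^2


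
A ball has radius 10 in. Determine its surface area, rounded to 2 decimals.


Shape: sphere
Radius r = 10 in
Formula: SA = 4 * pi * r^2
r^2 = 100
SA = 4 * pi * 100
SA = 400 * pi
SA = 1256.64
1256.64 in^2


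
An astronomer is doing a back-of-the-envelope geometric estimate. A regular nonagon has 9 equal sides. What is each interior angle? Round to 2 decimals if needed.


Shape: regular nonagon (9 sides)
Formula: interior angle = (n - 2) * 180 / n
(n - 2) = 7
(n - 2) * 180 = 1260
angle = 1260 / 9
angle = 140
140 degrees


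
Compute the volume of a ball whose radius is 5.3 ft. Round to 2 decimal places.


Shape: sphere
Radius r = 5.3 ft
Formula: V = (4/3) * pi * r^3
r^3 = 148.877
(4/3) * 148.877 = 198.502667
V = 198.502667 * pi
V = 623.61
623.61 ft^3


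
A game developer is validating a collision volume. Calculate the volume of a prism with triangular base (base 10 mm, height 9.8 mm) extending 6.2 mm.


Shape: triangular prism
Triangle base = 10 mm, triangle height = 9.8 mm, prism length L = 6.2 mm
Formula: V = (1/2 * b * h_tri) * L
Cross-section area = 0.5 * 10 * 9.8 = 49
V = 49 * 6.2
V = 303.8
303.8 mm^3


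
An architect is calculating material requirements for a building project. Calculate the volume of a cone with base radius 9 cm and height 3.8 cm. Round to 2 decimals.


Shape: cone
Radius r = 9 cm, Height h = 3.8 cm
Formula: V = (1/3) * pi * r^2 * h
r^2 = 81
pi * r^2 * h = pi * 81 * 3.8 = 307.8 * pi
V = 307.8 * pi / 3
V = 322.33
322.33 cm^3


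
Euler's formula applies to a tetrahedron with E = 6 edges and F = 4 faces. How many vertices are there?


Polyhedron: tetrahedron
Euler's formula for convex polyhedra: V - E + F = 2
Given: E = 6 edges and F = 4 faces
Solve for V:
V = 2 + E - F = 2 + 6 - 4 = 4
4 vertices


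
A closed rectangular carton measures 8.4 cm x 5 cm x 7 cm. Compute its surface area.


Shape: rectangular prism
l = 8.4 cm, w = 5 cm, h = 7 cm
Formula: SA = 2(lw + lh + wh)
lw = 42, lh = 58.8, wh = 35
lw + lh + wh = 135.8
SA = 2 * 135.8
SA = 271.6
271.6 cm^2


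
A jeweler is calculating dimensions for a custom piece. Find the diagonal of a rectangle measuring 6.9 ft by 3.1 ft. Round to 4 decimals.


Shape: rectangle (diagonal via Pythagoras)
Sides: 6.9 ft and 3.1 ft
Formula: d = sqrt(l^2 + w^2)
l^2 = 47.61, w^2 = 9.61
l^2 + w^2 = 57.22
d = sqrt(57.22)
d = 7.5644
7.5644 ft


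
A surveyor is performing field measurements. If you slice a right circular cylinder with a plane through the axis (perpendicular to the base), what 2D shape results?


Solid: right circular cylinder
Cutting plane: through the axis (perpendicular to the base)
Visualize the intersection of the plane with the solid's surface.
The boundary of the cut region is a rectangle.
rectangle


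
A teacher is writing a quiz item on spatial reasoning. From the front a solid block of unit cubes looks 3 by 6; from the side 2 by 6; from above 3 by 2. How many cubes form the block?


Orthographic views of a solid rectangular block:
Front view 3 x 6 -> length = 3, height = 6
Side view 2 x 6 -> width = 2, height = 6 (consistent)
Top view 3 x 2 -> confirms length = 3, width = 2
The block is 3 x 2 x 6.
Total unit cubes = 3 * 2 * 6 = 36
36 unit cubes


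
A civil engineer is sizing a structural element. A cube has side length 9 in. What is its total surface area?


Shape: cube
Side s = 9 in
A cube has 6 square faces.
Formula: SA = 6 * s^2
s^2 = 81
SA = 6 * 81
SA = 486
486 in^2


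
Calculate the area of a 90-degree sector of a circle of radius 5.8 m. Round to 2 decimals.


Shape: circular sector
Radius r = 5.8 m, Angle = 90 degrees
Formula: A = (angle/360) * pi * r^2
r^2 = 33.64
Fraction of circle = 90/360
A = (90/360) * pi * 33.64
A = 8.41 * pi
A = 26.42
26.42 m^2


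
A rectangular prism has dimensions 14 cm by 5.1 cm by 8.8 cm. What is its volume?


Shape: rectangular prism
l = 14 cm, w = 5.1 cm, h = 8.8 cm
Formula: V = l * w * h
V = 14 * 5.1 * 8.8
V = 71.4 * 8.8
V = 628.32
628.32 cm^3


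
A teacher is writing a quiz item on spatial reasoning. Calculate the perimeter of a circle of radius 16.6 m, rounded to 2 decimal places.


Shape: circle
Radius r = 16.6 m
Formula: C = 2 * pi * r
C = 2 * pi * 16.6
C = 33.2 * pi
C = 104.3
104.3 m


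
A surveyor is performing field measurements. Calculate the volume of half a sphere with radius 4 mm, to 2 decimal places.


Shape: hemisphere (half of a sphere)
Radius r = 4 mm
Formula: V = (1/2) * (4/3) * pi * r^3 = (2/3) * pi * r^3
r^3 = 64
(2/3) * 64 = 42.666667
V = 42.666667 * pi
V = 134.04
134.04 mm^3


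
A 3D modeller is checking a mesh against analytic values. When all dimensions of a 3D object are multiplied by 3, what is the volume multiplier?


Linear scale factor k = 3
Rule: under a linear scaling by k, volumes scale by k^3.
k^3 = 3 * 3 * 3
k^3 = 9 * 3
k^3 = 27
Volume scales by a factor of 27.
27 (dimensionless)


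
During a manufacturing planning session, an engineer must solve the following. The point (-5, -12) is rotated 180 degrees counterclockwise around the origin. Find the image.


Transformation: rotation about the origin
Original point: (-5, -12)
Rule for 180 deg: (x, y) -> (-x, -y)
Apply: (-5, -12) -> (5, 12)
(5, 12)


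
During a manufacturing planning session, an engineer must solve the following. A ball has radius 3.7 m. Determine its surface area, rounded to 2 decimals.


Shape: sphere
Radius r = 3.7 m
Formula: SA = 4 * pi * r^2
r^2 = 13.69
SA = 4 * pi * 13.69
SA = 54.76 * pi
SA = 172.03
172.03 m^2


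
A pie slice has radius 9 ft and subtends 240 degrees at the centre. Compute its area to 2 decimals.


Shape: circular sector
Radius r = 9 ft, Angle = 240 degrees
Formula: A = (angle/360) * pi * r^2
r^2 = 81
Fraction of circle = 240/360
A = (240/360) * pi * 81
A = 54 * pi
A = 169.65
169.65 ft^2


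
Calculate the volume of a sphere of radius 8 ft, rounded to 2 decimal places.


Shape: sphere
Radius r = 8 ft
Formula: V = (4/3) * pi * r^3
r^3 = 512
(4/3) * 512 = 682.666667
V = 682.666667 * pi
V = 2144.66
2144.66 ft^3


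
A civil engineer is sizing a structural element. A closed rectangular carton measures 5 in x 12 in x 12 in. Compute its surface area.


Shape: rectangular prism
l = 5 in, w = 12 in, h = 12 in
Formula: SA = 2(lw + lh + wh)
lw = 60, lh = 60, wh = 144
lw + lh + wh = 264
SA = 2 * 264
SA = 528
528 in^2


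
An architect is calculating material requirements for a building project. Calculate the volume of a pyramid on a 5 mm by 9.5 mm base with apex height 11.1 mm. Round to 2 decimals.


Shape: rectangular pyramid
Base: 5 mm x 9.5 mm, Height h = 11.1 mm
Formula: V = (1/3) * base_area * h
base_area = 5 * 9.5 = 47.5
base_area * h = 47.5 * 11.1 = 527.25
V = 527.25 / 3
V = 175.75
175.75 mm^3


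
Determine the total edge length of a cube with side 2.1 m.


Shape: cube
Side s = 2.1 m
A cube has 12 edges, all equal.
Formula: total edge length = 12 * s
Total = 12 * 2.1
Total = 25.2
25.2 m


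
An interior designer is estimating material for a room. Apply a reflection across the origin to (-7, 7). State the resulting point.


Transformation: reflection
Original point: (-7, 7)
Rule for reflection through the origin: (x, y) -> (-x, -y)
Apply: (-7, 7) -> (7, -7)
(7, -7)


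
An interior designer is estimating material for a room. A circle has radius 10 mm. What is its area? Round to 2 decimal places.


Shape: circle
Radius r = 10 mm
Formula: A = pi * r^2
r^2 = 10^2 = 100
A = pi * 100
A = 314.16
314.16 mm^2


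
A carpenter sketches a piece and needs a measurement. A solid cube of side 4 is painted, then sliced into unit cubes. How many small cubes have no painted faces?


Large cube: 4 x 4 x 4, cut into unit cubes.
n = 4, so n - 2 = 2
Unpainted cubes form the interior (n - 2)^3 block.
(n - 2)^3 = 2^3 = 8
8 unit cubes


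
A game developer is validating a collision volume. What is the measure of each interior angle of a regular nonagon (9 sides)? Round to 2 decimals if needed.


Shape: regular nonagon (9 sides)
Formula: interior angle = (n - 2) * 180 / n
(n - 2) = 7
(n - 2) * 180 = 1260
angle = 1260 / 9
angle = 140
140 degrees


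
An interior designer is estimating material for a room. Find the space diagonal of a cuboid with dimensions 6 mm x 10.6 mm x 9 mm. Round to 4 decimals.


Shape: rectangular box (space diagonal)
l = 6 mm, w = 10.6 mm, h = 9 mm
Visualize: the diagonal of the base, then a right triangle with that diagonal and the height.
Formula: d = sqrt(l^2 + w^2 + h^2)
l^2 + w^2 + h^2 = 36 + 112.36 + 81 = 229.36
d = sqrt(229.36)
d = 15.1446
15.1446 mm


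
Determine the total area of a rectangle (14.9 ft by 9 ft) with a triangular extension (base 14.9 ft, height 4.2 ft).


Composite shape: rectangle + triangle
Rectangle area = 14.9 * 9 = 134.1
Triangle area = 0.5 * 14.9 * 4.2 = 31.29
Total = 134.1 + 31.29
Total = 165.39
165.39 ft^2


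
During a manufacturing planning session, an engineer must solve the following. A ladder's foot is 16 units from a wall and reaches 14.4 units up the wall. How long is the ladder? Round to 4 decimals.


Shape: right triangle
Legs a = 16 units, b = 14.4 units
Formula: c = sqrt(a^2 + b^2)
a^2 = 256, b^2 = 207.36
a^2 + b^2 = 463.36
c = sqrt(463.36)
c = 21.5258
21.5258 units


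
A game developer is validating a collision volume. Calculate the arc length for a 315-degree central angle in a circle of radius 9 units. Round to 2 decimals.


Shape: circular arc
Radius r = 9 units, Angle = 315 degrees
Formula: L = (angle/360) * 2 * pi * r
2 * pi * r = 18 * pi
L = (315/360) * 18 * pi
L = 15.75 * pi
L = 49.48
49.48 units


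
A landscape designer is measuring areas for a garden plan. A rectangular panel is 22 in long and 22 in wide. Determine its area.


Shape: rectangle
Length l = 22 in, Width w = 22 in
Formula: A = l * w
A = 22 * 22
A = 484
484 in^2


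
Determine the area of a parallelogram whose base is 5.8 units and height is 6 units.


Shape: parallelogram
Base b = 5.8 units, Height h = 6 units
Formula: A = b * h
A = 5.8 * 6
A = 34.8
34.8 units^2


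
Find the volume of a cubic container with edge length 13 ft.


Shape: cube
Side s = 13 ft
Formula: V = s^3
V = 13 * 13 * 13
V = 169 * 13
V = 2197
2197 ft^3


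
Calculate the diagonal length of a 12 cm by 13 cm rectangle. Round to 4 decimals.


Shape: rectangle (diagonal via Pythagoras)
Sides: 12 cm and 13 cm
Formula: d = sqrt(l^2 + w^2)
l^2 = 144, w^2 = 169
l^2 + w^2 = 313
d = sqrt(313)
d = 17.6918
17.6918 cm


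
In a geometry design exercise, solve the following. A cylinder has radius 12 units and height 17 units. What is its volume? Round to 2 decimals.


Shape: cylinder
Radius r = 12 units, Height h = 17 units
Formula: V = pi * r^2 * h
r^2 = 144
V = pi * 144 * 17
V = 2448 * pi
V = 7690.62
7690.62 units^3


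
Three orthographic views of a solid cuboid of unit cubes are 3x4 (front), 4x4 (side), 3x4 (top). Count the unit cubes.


Orthographic views of a solid rectangular block:
Front view 3 x 4 -> length = 3, height = 4
Side view 4 x 4 -> width = 4, height = 4 (consistent)
Top view 3 x 4 -> confirms length = 3, width = 4
The block is 3 x 4 x 4.
Total unit cubes = 3 * 4 * 4 = 48
48 unit cubes


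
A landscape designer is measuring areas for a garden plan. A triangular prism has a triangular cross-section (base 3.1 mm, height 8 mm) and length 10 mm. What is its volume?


Shape: triangular prism
Triangle base = 3.1 mm, triangle height = 8 mm, prism length L = 10 mm
Formula: V = (1/2 * b * h_tri) * L
Cross-section area = 0.5 * 3.1 * 8 = 12.4
V = 12.4 * 10
V = 124
124 mm^3


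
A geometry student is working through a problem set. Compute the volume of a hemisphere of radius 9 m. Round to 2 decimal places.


Shape: hemisphere (half of a sphere)
Radius r = 9 m
Formula: V = (1/2) * (4/3) * pi * r^3 = (2/3) * pi * r^3
r^3 = 729
(2/3) * 729 = 486
V = 486 * pi
V = 1526.81
1526.81 m^3


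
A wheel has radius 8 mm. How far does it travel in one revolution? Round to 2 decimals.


Shape: circle
Radius r = 8 mm
Formula: C = 2 * pi * r
C = 2 * pi * 8
C = 16 * pi
C = 50.27
50.27 mm


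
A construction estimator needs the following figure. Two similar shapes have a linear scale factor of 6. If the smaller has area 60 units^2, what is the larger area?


Linear scale factor k = 6
Original area = 60 units^2
Rule: under a linear scaling by k, areas scale by k^2.
k^2 = 6^2 = 36
New area = 60 * 36
New area = 2160
2160 units^2


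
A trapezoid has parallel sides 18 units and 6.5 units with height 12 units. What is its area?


Shape: trapezoid
Parallel sides a = 18 units, b = 6.5 units; Height h = 12 units
Formula: A = (a + b) * h / 2
a + b = 18 + 6.5 = 24.5
A = 24.5 * 12 / 2
A = 294 / 2
A = 147
147 units^2


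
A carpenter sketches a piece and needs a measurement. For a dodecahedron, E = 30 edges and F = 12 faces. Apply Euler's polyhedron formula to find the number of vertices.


Polyhedron: dodecahedron
Euler's formula for convex polyhedra: V - E + F = 2
Given: E = 30 edges and F = 12 faces
Solve for V:
V = 2 + E - F = 2 + 30 - 12 = 20
20 vertices


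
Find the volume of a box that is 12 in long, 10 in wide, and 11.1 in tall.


Shape: rectangular prism
l = 12 in, w = 10 in, h = 11.1 in
Formula: V = l * w * h
V = 12 * 10 * 11.1
V = 120 * 11.1
V = 1332
1332 in^3


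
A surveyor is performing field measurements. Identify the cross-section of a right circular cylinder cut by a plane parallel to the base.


Solid: right circular cylinder
Cutting plane: parallel to the base
Visualize the intersection of the plane with the solid's surface.
The boundary of the cut region is a circle.
circle


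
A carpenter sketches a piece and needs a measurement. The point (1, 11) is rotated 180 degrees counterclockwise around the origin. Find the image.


Transformation: rotation about the origin
Original point: (1, 11)
Rule for 180 deg: (x, y) -> (-x, -y)
Apply: (1, 11) -> (-1, -11)
(-1, -11)


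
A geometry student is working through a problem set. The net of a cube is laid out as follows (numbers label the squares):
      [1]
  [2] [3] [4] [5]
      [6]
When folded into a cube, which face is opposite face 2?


Net: cross layout. Take square 3 as the base (bottom).
Fold the four squares in the horizontal row up around 3: 2 -> left, 4 -> right, 5 wraps to the top.
Fold 1 and 6 up from 3: 1 -> back, 6 -> front.
Opposite pairs are therefore: (1, 6), (2, 4), (3, 5).
Face 2 is opposite face 4.
face 4


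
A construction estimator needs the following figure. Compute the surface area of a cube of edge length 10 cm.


Shape: cube
Side s = 10 cm
A cube has 6 square faces.
Formula: SA = 6 * s^2
s^2 = 100
SA = 6 * 100
SA = 600
600 cm^2


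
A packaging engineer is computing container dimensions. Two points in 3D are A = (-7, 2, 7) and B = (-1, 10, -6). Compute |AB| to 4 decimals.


3D distance between two points
P1 = (-7, 2, 7), P2 = (-1, 10, -6)
Formula: d = sqrt((x2-x1)^2 + (y2-y1)^2 + (z2-z1)^2)
dx = -1 - -7 = 6
dy = 10 - 2 = 8
dz = -6 - 7 = -13
dx^2 + dy^2 + dz^2 = 36 + 64 + 169 = 269
d = sqrt(269)
d = 16.4012
16.4012 units


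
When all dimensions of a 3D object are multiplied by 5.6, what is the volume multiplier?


Linear scale factor k = 5.6
Rule: under a linear scaling by k, volumes scale by k^3.
k^3 = 5.6 * 5.6 * 5.6
k^3 = 31.36 * 5.6
k^3 = 175.616
Volume scales by a factor of 175.616.
175.616 (dimensionless)


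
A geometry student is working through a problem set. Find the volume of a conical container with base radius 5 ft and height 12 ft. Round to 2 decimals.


Shape: cone
Radius r = 5 ft, Height h = 12 ft
Formula: V = (1/3) * pi * r^2 * h
r^2 = 25
pi * r^2 * h = pi * 25 * 12 = 300 * pi
V = 300 * pi / 3
V = 314.16
314.16 ft^3


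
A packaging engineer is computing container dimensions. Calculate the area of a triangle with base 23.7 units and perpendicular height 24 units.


Shape: triangle
Base b = 23.7 units, Height h = 24 units
Formula: A = (1/2) * b * h
A = 0.5 * 23.7 * 24
A = 0.5 * 568.8
A = 284.4
284.4 units^2


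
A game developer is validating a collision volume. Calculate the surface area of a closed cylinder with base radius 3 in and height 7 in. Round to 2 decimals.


Shape: closed cylinder
Radius r = 3 in, Height h = 7 in
Formula: SA = 2*pi*r^2 + 2*pi*r*h = 2*pi*r*(r + h)
r + h = 10
2 * r * (r + h) = 2 * 3 * 10 = 60
SA = 60 * pi
SA = 188.5
188.5 in^2


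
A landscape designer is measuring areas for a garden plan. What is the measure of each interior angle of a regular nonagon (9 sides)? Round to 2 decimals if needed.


Shape: regular nonagon (9 sides)
Formula: interior angle = (n - 2) * 180 / n
(n - 2) = 7
(n - 2) * 180 = 1260
angle = 1260 / 9
angle = 140
140 degrees


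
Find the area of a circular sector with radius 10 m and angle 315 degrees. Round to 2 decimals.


Shape: circular sector
Radius r = 10 m, Angle = 315 degrees
Formula: A = (angle/360) * pi * r^2
r^2 = 100
Fraction of circle = 315/360
A = (315/360) * pi * 100
A = 87.5 * pi
A = 274.89
274.89 m^2
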